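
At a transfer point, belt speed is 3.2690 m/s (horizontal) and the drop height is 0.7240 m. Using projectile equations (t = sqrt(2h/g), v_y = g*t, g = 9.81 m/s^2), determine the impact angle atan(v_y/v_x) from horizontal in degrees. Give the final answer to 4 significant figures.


t = sqrt(2*0.7240/9.81) = 0.384193 s
v_y = 9.81 * 0.384193 = 3.76893 m/s
angle = atan(3.76893 / 3.2690) = 49.06 deg


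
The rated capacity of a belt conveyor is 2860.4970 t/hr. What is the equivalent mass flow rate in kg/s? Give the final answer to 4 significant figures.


m_dot = 2860.4970 * 1000 / 3600
m_dot = 794.6 kg/s


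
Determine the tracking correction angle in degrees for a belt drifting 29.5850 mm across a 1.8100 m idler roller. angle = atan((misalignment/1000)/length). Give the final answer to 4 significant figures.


misalign_m = 29.5850 / 1000 = 0.029585 m
angle = atan(0.029585 / 1.8100)
angle = 0.9364 deg


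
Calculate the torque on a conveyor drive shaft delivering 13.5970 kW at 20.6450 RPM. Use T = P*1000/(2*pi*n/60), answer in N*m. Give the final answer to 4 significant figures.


omega = 2*pi*20.6450/60 = 2.16194 rad/s
T = 13.5970*1000 / 2.16194
T = 6289 N*m


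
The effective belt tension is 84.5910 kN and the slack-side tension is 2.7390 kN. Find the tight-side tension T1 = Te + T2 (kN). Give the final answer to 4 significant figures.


T1 = Te + T2 = 84.5910 + 2.7390
T1 = 87.33 kN


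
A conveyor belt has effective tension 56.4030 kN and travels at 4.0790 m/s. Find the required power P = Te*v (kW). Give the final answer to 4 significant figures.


P = Te * v = 56.4030 * 4.0790
P = 230.1 kW


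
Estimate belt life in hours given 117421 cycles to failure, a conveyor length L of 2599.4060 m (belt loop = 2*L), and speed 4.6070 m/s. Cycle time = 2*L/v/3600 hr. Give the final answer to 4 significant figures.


cycle_time = 2 * 2599.4060 / 4.6070 / 3600 = 0.313461 hr
life = 117421 * 0.313461 = 36810 hours


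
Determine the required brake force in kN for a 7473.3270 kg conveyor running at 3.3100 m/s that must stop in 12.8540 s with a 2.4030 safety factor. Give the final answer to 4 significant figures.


F = 7473.3270 * 3.3100 / 12.8540 * 2.4030 / 1000
F = 4.624 kN


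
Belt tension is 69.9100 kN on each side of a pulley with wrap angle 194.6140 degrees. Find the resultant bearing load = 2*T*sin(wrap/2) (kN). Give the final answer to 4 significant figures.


F = 2 * 69.9100 * sin(194.6140/2 deg)
F = 138.7 kN


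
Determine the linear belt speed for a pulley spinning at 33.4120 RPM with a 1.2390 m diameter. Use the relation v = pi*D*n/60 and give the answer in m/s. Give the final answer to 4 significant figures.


v = pi * 1.2390 * 33.4120 / 60
v = 2.168 m/s


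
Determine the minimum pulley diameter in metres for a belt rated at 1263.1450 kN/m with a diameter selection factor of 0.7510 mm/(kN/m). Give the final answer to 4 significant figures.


D = 1263.1450 * 0.7510 / 1000
D = 0.9486 m


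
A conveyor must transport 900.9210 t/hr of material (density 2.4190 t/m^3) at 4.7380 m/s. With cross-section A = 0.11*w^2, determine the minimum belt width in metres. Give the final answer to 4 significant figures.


A_req = 900.9210 / (4.7380 * 2.4190 * 3600) = 0.021835 m^2
w = sqrt(0.021835 / 0.11)
w = 0.4455 m


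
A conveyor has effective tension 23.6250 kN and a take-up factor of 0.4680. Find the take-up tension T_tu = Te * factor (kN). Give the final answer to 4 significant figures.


T_tu = 23.6250 * 0.4680
T_tu = 11.06 kN


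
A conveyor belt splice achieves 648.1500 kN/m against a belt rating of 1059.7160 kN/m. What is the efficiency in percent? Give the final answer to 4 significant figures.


Eff = 648.1500 / 1059.7160 * 100
Eff = 61.16 %


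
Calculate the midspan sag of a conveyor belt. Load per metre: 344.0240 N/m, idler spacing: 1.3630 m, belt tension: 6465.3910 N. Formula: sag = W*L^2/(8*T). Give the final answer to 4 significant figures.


sag = 344.0240 * 1.3630^2 / (8 * 6465.3910)
sag = 0.01236 m


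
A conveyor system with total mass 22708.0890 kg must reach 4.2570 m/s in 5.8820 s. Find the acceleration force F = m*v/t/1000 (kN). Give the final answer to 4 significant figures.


F = 22708.0890 * 4.2570 / 5.8820 / 1000
F = 16.43 kN


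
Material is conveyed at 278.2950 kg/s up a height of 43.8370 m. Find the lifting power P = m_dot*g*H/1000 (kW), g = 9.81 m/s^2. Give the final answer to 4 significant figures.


P = 278.2950 * 9.81 * 43.8370 / 1000
P = 119.7 kW


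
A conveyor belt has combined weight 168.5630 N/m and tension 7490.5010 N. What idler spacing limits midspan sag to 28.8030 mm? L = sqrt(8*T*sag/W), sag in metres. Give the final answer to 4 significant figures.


sag = 28.8030/1000 = 0.028803 m
L = sqrt(8 * 7490.5010 * 0.028803 / 168.5630)
L = 3.200 m


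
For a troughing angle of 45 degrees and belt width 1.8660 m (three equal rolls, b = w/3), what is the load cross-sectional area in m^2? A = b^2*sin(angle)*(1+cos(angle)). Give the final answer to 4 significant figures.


b = 1.8660/3 = 0.622 m
A = 0.622^2 * sin(45 deg) * (1 + cos(45 deg))
A = 0.4670 m^2


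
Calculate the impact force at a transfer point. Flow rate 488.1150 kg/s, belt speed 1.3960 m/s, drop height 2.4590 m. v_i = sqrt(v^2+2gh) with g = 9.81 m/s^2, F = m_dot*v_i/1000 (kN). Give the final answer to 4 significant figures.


v_i = sqrt(1.3960^2 + 2*9.81*2.4590) = 7.0848 m/s
F = 488.1150 * 7.0848 / 1000
F = 3.458 kN


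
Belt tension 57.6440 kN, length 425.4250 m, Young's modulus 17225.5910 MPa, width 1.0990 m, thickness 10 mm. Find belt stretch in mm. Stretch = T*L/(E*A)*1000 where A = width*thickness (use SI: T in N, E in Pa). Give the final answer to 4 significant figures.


A = 1.0990 * 0.01 = 0.01099 m^2
Stretch = 57.6440*1000 * 425.4250 / (17225.5910e6 * 0.01099) * 1000
Stretch = 129.5 mm


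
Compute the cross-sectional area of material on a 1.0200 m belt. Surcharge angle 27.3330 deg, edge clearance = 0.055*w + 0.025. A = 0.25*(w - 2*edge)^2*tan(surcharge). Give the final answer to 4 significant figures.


edge = 0.055*1.0200 + 0.025 = 0.0811 m
ew = 1.0200 - 2*0.0811 = 0.8578 m
A = 0.25 * 0.8578^2 * tan(27.3330 deg)
A = 0.09508 m^2


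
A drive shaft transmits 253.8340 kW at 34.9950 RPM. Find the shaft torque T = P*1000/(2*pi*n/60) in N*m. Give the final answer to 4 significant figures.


omega = 2*pi*34.9950/60 = 3.66467 rad/s
T = 253.8340*1000 / 3.66467
T = 69270 N*m


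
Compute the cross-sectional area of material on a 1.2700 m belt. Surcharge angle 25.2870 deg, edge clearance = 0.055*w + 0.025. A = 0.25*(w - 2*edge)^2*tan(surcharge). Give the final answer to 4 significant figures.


edge = 0.055*1.2700 + 0.025 = 0.09485 m
ew = 1.2700 - 2*0.09485 = 1.0803 m
A = 0.25 * 1.0803^2 * tan(25.2870 deg)
A = 0.1378 m^2


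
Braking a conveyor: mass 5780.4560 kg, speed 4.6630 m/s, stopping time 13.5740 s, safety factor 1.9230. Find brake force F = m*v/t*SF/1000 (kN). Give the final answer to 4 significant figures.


F = 5780.4560 * 4.6630 / 13.5740 * 1.9230 / 1000
F = 3.819 kN


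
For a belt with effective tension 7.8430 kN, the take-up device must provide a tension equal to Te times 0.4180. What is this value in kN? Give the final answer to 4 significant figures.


T_tu = 7.8430 * 0.4180
T_tu = 3.278 kN


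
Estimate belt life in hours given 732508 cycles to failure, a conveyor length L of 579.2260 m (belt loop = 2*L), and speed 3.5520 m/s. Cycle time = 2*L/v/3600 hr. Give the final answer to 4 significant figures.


cycle_time = 2 * 579.2260 / 3.5520 / 3600 = 0.0905947 hr
life = 732508 * 0.0905947 = 66360 hours


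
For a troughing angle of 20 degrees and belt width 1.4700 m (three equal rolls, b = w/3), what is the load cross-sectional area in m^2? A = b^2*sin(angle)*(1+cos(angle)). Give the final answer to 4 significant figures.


b = 1.4700/3 = 0.49 m
A = 0.49^2 * sin(20 deg) * (1 + cos(20 deg))
A = 0.1593 m^2


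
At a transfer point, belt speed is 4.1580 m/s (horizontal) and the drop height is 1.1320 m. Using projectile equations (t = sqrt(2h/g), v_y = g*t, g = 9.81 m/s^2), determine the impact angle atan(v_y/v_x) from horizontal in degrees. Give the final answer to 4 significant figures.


t = sqrt(2*1.1320/9.81) = 0.480401 s
v_y = 9.81 * 0.480401 = 4.71273 m/s
angle = atan(4.71273 / 4.1580) = 48.58 deg


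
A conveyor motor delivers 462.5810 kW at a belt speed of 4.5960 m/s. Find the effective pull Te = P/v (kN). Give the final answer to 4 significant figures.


Te = P / v = 462.5810 / 4.5960
Te = 100.6 kN


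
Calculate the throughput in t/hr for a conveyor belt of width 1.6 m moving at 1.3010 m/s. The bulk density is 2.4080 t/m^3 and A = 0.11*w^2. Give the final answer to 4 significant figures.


A = 0.11 * 1.6^2 = 0.2816 m^2
C = 0.2816 * 1.3010 * 2.4080 * 3600
C = 3176 t/hr


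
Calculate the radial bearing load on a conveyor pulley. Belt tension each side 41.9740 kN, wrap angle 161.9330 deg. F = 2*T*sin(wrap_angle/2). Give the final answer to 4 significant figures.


F = 2 * 41.9740 * sin(161.9330/2 deg)
F = 82.91 kN


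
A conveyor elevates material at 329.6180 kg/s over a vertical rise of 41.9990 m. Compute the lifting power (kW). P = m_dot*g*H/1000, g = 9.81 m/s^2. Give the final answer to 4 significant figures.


P = 329.6180 * 9.81 * 41.9990 / 1000
P = 135.8 kW


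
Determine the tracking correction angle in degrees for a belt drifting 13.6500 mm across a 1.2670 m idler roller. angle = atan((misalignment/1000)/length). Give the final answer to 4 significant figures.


misalign_m = 13.6500 / 1000 = 0.013650 m
angle = atan(0.013650 / 1.2670)
angle = 0.6173 deg


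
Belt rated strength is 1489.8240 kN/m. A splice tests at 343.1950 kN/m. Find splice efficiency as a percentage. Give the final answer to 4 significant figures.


Eff = 343.1950 / 1489.8240 * 100
Eff = 23.04 %


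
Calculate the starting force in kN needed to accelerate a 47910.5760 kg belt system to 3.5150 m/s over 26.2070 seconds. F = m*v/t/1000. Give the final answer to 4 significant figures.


F = 47910.5760 * 3.5150 / 26.2070 / 1000
F = 6.426 kN


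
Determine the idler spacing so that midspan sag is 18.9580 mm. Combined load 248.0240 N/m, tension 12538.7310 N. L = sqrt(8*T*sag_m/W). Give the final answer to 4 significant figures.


sag = 18.9580/1000 = 0.018958 m
L = sqrt(8 * 12538.7310 * 0.018958 / 248.0240)
L = 2.769 m


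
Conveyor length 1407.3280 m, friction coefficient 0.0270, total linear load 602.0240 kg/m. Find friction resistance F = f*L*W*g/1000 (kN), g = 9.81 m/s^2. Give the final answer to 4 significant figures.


F = 0.0270 * 1407.3280 * 602.0240 * 9.81 / 1000
F = 224.4 kN


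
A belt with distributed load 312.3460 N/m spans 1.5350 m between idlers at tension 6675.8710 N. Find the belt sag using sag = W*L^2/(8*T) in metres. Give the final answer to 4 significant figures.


sag = 312.3460 * 1.5350^2 / (8 * 6675.8710)
sag = 0.01378 m


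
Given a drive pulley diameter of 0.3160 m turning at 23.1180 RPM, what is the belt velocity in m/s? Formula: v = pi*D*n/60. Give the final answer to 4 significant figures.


v = pi * 0.3160 * 23.1180 / 60
v = 0.3825 m/s


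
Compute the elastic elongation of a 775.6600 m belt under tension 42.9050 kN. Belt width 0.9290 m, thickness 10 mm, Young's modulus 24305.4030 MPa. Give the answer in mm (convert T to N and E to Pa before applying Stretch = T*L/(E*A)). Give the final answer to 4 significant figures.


A = 0.9290 * 0.01 = 0.00929 m^2
Stretch = 42.9050*1000 * 775.6600 / (24305.4030e6 * 0.00929) * 1000
Stretch = 147.4 mm


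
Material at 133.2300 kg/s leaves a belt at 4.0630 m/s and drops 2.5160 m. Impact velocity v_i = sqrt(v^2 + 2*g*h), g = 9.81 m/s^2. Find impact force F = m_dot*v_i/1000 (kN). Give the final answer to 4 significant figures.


v_i = sqrt(4.0630^2 + 2*9.81*2.5160) = 8.11615 m/s
F = 133.2300 * 8.11615 / 1000
F = 1.081 kN


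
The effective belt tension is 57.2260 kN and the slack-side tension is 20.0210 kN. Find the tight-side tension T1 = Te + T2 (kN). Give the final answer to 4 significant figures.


T1 = Te + T2 = 57.2260 + 20.0210
T1 = 77.25 kN


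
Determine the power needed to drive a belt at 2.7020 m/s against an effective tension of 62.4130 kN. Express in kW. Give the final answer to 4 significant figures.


P = Te * v = 62.4130 * 2.7020
P = 168.6 kW


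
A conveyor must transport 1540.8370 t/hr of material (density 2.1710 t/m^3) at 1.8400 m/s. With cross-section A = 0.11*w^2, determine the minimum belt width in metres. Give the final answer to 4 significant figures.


A_req = 1540.8370 / (1.8400 * 2.1710 * 3600) = 0.107146 m^2
w = sqrt(0.107146 / 0.11)
w = 0.9869 m


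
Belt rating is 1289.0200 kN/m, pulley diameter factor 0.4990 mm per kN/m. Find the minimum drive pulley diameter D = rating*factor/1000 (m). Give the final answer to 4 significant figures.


D = 1289.0200 * 0.4990 / 1000
D = 0.6432 m


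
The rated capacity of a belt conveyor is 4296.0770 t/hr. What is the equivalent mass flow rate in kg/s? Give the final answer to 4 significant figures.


m_dot = 4296.0770 * 1000 / 3600
m_dot = 1193 kg/s


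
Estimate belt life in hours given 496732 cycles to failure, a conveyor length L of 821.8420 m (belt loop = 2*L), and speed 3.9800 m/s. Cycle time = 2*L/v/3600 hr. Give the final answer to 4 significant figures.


cycle_time = 2 * 821.8420 / 3.9800 / 3600 = 0.114718 hr
life = 496732 * 0.114718 = 56980 hours


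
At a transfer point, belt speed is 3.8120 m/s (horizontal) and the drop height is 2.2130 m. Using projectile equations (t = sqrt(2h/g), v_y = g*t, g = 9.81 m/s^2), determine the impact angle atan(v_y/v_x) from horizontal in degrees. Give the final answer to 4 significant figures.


t = sqrt(2*2.2130/9.81) = 0.671694 s
v_y = 9.81 * 0.671694 = 6.58932 m/s
angle = atan(6.58932 / 3.8120) = 59.95 deg


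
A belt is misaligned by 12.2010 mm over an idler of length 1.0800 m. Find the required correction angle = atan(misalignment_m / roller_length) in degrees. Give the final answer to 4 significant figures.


misalign_m = 12.2010 / 1000 = 0.012201 m
angle = atan(0.012201 / 1.0800)
angle = 0.6473 deg


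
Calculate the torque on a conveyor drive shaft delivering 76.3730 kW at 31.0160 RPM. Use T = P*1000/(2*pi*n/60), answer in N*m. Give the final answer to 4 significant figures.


omega = 2*pi*31.0160/60 = 3.24799 rad/s
T = 76.3730*1000 / 3.24799
T = 23510 N*m


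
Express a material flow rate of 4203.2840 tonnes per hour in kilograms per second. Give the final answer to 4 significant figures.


m_dot = 4203.2840 * 1000 / 3600
m_dot = 1168 kg/s


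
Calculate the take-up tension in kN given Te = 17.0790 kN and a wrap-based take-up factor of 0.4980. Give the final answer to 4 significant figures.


T_tu = 17.0790 * 0.4980
T_tu = 8.505 kN


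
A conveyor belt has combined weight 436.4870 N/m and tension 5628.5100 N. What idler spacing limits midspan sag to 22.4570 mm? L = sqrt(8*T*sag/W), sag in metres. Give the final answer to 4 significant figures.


sag = 22.4570/1000 = 0.022457 m
L = sqrt(8 * 5628.5100 * 0.022457 / 436.4870)
L = 1.522 m


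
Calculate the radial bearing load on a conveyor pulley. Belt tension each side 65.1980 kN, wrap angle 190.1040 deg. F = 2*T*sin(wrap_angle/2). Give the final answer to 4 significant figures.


F = 2 * 65.1980 * sin(190.1040/2 deg)
F = 129.9 kN


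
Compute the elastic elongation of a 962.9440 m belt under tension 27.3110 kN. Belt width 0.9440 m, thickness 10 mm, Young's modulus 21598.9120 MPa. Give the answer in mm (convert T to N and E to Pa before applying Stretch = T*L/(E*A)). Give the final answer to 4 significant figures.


A = 0.9440 * 0.01 = 0.00944 m^2
Stretch = 27.3110*1000 * 962.9440 / (21598.9120e6 * 0.00944) * 1000
Stretch = 129.0 mm


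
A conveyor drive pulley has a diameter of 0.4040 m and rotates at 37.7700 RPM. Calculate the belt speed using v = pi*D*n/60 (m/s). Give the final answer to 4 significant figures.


v = pi * 0.4040 * 37.7700 / 60
v = 0.7990 m/s


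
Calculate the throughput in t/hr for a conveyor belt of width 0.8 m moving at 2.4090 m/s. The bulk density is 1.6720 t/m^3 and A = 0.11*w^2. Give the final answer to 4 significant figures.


A = 0.11 * 0.8^2 = 0.0704 m^2
C = 0.0704 * 2.4090 * 1.6720 * 3600
C = 1021 t/hr


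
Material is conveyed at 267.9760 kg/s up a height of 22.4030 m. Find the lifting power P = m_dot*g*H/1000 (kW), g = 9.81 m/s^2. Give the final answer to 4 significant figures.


P = 267.9760 * 9.81 * 22.4030 / 1000
P = 58.89 kW


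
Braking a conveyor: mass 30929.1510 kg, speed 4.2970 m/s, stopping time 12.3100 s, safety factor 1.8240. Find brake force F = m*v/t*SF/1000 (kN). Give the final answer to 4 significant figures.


F = 30929.1510 * 4.2970 / 12.3100 * 1.8240 / 1000
F = 19.69 kN


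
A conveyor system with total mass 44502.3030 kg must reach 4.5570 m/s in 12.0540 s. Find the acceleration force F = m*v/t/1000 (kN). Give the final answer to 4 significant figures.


F = 44502.3030 * 4.5570 / 12.0540 / 1000
F = 16.82 kN


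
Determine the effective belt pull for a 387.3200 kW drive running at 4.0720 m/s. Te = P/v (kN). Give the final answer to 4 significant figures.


Te = P / v = 387.3200 / 4.0720
Te = 95.12 kN


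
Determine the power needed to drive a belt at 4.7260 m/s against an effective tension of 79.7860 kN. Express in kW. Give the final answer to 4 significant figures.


P = Te * v = 79.7860 * 4.7260
P = 377.1 kW


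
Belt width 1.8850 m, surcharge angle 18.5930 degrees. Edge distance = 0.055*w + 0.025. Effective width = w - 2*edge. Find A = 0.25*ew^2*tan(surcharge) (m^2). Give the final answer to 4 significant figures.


edge = 0.055*1.8850 + 0.025 = 0.128675 m
ew = 1.8850 - 2*0.128675 = 1.62765 m
A = 0.25 * 1.62765^2 * tan(18.5930 deg)
A = 0.2228 m^2


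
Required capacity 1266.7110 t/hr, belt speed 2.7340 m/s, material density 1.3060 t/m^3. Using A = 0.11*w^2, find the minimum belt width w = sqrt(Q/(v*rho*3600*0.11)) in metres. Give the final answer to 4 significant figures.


A_req = 1266.7110 / (2.7340 * 1.3060 * 3600) = 0.0985447 m^2
w = sqrt(0.0985447 / 0.11)
w = 0.9465 m


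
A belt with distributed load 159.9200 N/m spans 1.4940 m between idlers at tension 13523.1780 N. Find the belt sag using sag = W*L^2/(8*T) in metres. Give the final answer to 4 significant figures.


sag = 159.9200 * 1.4940^2 / (8 * 13523.1780)
sag = 0.003299 m


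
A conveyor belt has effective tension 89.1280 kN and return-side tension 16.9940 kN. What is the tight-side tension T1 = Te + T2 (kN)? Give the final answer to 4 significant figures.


T1 = Te + T2 = 89.1280 + 16.9940
T1 = 106.1 kN


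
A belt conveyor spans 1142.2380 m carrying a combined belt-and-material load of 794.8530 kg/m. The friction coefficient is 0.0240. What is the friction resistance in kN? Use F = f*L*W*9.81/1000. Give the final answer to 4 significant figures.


F = 0.0240 * 1142.2380 * 794.8530 * 9.81 / 1000
F = 213.8 kN


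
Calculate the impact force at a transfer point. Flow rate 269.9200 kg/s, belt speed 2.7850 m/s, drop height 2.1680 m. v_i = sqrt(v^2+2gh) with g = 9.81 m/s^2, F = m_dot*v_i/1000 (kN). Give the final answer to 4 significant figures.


v_i = sqrt(2.7850^2 + 2*9.81*2.1680) = 7.09171 m/s
F = 269.9200 * 7.09171 / 1000
F = 1.914 kN


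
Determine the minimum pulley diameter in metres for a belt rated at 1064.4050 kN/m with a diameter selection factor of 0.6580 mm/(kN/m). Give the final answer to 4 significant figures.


D = 1064.4050 * 0.6580 / 1000
D = 0.7004 m


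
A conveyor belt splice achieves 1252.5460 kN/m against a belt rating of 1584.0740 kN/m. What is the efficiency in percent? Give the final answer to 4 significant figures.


Eff = 1252.5460 / 1584.0740 * 100
Eff = 79.07 %


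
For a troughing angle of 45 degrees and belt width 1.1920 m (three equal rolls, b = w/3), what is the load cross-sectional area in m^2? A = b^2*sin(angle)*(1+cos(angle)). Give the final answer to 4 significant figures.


b = 1.1920/3 = 0.397333 m
A = 0.397333^2 * sin(45 deg) * (1 + cos(45 deg))
A = 0.1906 m^2


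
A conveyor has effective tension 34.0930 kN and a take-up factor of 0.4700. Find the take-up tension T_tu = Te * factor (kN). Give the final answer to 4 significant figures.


T_tu = 34.0930 * 0.4700
T_tu = 16.02 kN


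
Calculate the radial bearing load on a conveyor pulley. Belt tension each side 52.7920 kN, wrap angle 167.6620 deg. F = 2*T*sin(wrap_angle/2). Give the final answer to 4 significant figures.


F = 2 * 52.7920 * sin(167.6620/2 deg)
F = 105.0 kN


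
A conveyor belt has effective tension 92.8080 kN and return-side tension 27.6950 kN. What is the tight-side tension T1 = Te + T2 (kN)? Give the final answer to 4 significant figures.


T1 = Te + T2 = 92.8080 + 27.6950
T1 = 120.5 kN


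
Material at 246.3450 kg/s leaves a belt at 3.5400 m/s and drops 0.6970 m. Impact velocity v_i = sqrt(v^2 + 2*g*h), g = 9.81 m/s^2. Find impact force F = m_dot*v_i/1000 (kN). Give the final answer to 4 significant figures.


v_i = sqrt(3.5400^2 + 2*9.81*0.6970) = 5.11925 m/s
F = 246.3450 * 5.11925 / 1000
F = 1.261 kN


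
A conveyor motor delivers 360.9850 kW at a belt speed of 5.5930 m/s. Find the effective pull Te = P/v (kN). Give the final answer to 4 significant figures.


Te = P / v = 360.9850 / 5.5930
Te = 64.54 kN


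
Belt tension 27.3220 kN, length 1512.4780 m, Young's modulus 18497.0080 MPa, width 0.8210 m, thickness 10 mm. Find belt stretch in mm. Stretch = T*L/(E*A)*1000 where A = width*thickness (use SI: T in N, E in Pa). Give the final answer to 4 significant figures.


A = 0.8210 * 0.01 = 0.00821 m^2
Stretch = 27.3220*1000 * 1512.4780 / (18497.0080e6 * 0.00821) * 1000
Stretch = 272.1 mm


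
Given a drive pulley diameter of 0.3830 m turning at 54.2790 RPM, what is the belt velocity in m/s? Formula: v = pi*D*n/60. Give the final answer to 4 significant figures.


v = pi * 0.3830 * 54.2790 / 60
v = 1.089 m/s


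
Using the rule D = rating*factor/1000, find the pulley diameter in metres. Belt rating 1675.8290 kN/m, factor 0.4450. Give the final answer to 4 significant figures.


D = 1675.8290 * 0.4450 / 1000
D = 0.7457 m


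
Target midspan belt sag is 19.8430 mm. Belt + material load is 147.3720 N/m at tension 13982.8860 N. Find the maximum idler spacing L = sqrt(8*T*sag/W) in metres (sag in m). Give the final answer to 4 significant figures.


sag = 19.8430/1000 = 0.019843 m
L = sqrt(8 * 13982.8860 * 0.019843 / 147.3720)
L = 3.881 m


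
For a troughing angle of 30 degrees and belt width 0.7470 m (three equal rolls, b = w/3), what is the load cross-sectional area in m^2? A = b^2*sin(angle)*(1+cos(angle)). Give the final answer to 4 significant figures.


b = 0.7470/3 = 0.249 m
A = 0.249^2 * sin(30 deg) * (1 + cos(30 deg))
A = 0.05785 m^2


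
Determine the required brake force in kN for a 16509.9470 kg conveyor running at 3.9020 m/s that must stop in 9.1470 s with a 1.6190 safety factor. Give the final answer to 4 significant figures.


F = 16509.9470 * 3.9020 / 9.1470 * 1.6190 / 1000
F = 11.40 kN


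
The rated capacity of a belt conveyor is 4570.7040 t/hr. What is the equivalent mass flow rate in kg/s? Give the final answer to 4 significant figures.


m_dot = 4570.7040 * 1000 / 3600
m_dot = 1270 kg/s


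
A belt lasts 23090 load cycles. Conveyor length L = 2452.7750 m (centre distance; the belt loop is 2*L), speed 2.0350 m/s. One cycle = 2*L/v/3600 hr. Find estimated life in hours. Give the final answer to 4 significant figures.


cycle_time = 2 * 2452.7750 / 2.0350 / 3600 = 0.669608 hr
life = 23090 * 0.669608 = 15460 hours


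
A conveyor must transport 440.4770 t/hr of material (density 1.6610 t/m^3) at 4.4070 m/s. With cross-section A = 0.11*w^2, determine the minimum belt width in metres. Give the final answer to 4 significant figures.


A_req = 440.4770 / (4.4070 * 1.6610 * 3600) = 0.0167151 m^2
w = sqrt(0.0167151 / 0.11)
w = 0.3898 m


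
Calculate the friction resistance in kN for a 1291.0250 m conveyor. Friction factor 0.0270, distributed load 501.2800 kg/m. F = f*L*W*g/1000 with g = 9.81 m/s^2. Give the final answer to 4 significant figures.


F = 0.0270 * 1291.0250 * 501.2800 * 9.81 / 1000
F = 171.4 kN


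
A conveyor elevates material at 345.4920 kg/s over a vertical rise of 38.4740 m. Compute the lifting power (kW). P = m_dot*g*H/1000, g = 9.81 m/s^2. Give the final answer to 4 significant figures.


P = 345.4920 * 9.81 * 38.4740 / 1000
P = 130.4 kW


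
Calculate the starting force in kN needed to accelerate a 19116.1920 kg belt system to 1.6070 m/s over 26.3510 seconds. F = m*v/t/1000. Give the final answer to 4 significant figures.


F = 19116.1920 * 1.6070 / 26.3510 / 1000
F = 1.166 kN


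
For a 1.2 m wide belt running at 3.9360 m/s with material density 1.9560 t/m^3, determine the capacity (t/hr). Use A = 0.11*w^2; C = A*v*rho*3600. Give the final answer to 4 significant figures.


A = 0.11 * 1.2^2 = 0.1584 m^2
C = 0.1584 * 3.9360 * 1.9560 * 3600
C = 4390 t/hr


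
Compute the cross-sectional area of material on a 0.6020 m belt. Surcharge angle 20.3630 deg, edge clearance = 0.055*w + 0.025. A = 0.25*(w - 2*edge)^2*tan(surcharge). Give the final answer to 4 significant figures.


edge = 0.055*0.6020 + 0.025 = 0.05811 m
ew = 0.6020 - 2*0.05811 = 0.48578 m
A = 0.25 * 0.48578^2 * tan(20.3630 deg)
A = 0.02190 m^2


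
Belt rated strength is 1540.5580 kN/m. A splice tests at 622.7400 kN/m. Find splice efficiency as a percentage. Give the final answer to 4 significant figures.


Eff = 622.7400 / 1540.5580 * 100
Eff = 40.42 %


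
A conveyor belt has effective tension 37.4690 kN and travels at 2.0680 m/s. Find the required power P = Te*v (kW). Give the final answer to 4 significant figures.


P = Te * v = 37.4690 * 2.0680
P = 77.49 kW


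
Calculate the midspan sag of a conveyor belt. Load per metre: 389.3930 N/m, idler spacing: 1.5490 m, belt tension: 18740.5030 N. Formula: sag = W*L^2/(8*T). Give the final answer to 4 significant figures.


sag = 389.3930 * 1.5490^2 / (8 * 18740.5030)
sag = 0.006232 m


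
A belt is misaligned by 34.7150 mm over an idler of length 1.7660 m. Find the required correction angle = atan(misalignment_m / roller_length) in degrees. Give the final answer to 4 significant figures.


misalign_m = 34.7150 / 1000 = 0.034715 m
angle = atan(0.034715 / 1.7660)
angle = 1.126 deg


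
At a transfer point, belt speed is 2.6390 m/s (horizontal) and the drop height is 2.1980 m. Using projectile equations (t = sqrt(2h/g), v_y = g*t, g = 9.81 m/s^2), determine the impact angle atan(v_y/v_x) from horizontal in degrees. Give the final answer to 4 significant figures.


t = sqrt(2*2.1980/9.81) = 0.669413 s
v_y = 9.81 * 0.669413 = 6.56694 m/s
angle = atan(6.56694 / 2.6390) = 68.11 deg


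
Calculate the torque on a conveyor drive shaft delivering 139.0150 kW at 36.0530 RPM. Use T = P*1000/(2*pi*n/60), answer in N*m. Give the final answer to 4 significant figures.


omega = 2*pi*36.0530/60 = 3.77546 rad/s
T = 139.0150*1000 / 3.77546
T = 36820 N*m


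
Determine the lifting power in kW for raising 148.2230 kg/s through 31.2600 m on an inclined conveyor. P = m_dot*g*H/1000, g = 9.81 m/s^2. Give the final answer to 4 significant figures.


P = 148.2230 * 9.81 * 31.2600 / 1000
P = 45.45 kW


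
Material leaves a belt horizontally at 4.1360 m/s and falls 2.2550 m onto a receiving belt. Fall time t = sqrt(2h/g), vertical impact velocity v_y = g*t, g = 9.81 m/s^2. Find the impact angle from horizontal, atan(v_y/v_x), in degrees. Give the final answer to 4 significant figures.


t = sqrt(2*2.2550/9.81) = 0.678038 s
v_y = 9.81 * 0.678038 = 6.65155 m/s
angle = atan(6.65155 / 4.1360) = 58.13 deg


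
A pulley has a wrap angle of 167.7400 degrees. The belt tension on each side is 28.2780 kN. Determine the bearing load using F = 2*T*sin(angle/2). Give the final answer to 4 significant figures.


F = 2 * 28.2780 * sin(167.7400/2 deg)
F = 56.23 kN


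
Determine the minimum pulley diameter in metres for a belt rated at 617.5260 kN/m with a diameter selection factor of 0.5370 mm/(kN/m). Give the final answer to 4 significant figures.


D = 617.5260 * 0.5370 / 1000
D = 0.3316 m


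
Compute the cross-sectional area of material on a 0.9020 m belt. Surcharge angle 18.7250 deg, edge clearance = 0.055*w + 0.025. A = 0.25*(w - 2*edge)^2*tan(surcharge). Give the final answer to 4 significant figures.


edge = 0.055*0.9020 + 0.025 = 0.07461 m
ew = 0.9020 - 2*0.07461 = 0.75278 m
A = 0.25 * 0.75278^2 * tan(18.7250 deg)
A = 0.04802 m^2


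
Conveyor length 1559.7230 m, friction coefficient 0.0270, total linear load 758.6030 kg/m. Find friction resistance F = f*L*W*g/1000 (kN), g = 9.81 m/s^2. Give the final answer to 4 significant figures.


F = 0.0270 * 1559.7230 * 758.6030 * 9.81 / 1000
F = 313.4 kN


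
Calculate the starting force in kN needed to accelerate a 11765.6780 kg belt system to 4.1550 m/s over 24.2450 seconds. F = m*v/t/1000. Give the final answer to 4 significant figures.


F = 11765.6780 * 4.1550 / 24.2450 / 1000
F = 2.016 kN


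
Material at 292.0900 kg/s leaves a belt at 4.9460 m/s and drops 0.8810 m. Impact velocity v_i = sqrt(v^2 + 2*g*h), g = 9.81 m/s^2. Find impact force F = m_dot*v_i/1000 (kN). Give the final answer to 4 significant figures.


v_i = sqrt(4.9460^2 + 2*9.81*0.8810) = 6.46128 m/s
F = 292.0900 * 6.46128 / 1000
F = 1.887 kN


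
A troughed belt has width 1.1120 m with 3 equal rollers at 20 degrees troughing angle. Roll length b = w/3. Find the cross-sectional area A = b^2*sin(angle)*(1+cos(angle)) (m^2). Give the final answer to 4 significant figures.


b = 1.1120/3 = 0.370667 m
A = 0.370667^2 * sin(20 deg) * (1 + cos(20 deg))
A = 0.09115 m^2


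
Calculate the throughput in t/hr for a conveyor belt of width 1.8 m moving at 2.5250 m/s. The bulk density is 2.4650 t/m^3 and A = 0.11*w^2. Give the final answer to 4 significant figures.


A = 0.11 * 1.8^2 = 0.3564 m^2
C = 0.3564 * 2.5250 * 2.4650 * 3600
C = 7986 t/hr


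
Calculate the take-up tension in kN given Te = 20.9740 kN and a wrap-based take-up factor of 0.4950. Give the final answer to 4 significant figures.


T_tu = 20.9740 * 0.4950
T_tu = 10.38 kN


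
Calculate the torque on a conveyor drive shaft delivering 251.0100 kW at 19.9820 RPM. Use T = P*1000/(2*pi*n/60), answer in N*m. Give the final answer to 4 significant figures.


omega = 2*pi*19.9820/60 = 2.09251 rad/s
T = 251.0100*1000 / 2.09251
T = 120000 N*m


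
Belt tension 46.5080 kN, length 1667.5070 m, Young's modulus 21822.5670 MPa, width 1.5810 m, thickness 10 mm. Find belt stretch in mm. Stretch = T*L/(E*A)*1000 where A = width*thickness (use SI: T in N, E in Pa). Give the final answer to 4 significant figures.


A = 1.5810 * 0.01 = 0.01581 m^2
Stretch = 46.5080*1000 * 1667.5070 / (21822.5670e6 * 0.01581) * 1000
Stretch = 224.8 mm


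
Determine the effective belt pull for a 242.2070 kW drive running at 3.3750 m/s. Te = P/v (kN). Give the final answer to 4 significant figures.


Te = P / v = 242.2070 / 3.3750
Te = 71.77 kN


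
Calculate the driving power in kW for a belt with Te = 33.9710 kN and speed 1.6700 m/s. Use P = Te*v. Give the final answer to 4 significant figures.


P = Te * v = 33.9710 * 1.6700
P = 56.73 kW


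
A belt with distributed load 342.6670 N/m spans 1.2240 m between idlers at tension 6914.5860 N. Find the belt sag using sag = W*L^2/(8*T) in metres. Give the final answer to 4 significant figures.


sag = 342.6670 * 1.2240^2 / (8 * 6914.5860)
sag = 0.009281 m


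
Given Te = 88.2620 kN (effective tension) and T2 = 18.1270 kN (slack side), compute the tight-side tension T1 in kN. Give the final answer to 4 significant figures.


T1 = Te + T2 = 88.2620 + 18.1270
T1 = 106.4 kN


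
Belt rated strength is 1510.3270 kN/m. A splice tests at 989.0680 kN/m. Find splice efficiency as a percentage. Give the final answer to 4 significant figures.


Eff = 989.0680 / 1510.3270 * 100
Eff = 65.49 %


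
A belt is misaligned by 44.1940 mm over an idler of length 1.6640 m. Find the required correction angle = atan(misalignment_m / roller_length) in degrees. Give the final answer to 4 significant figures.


misalign_m = 44.1940 / 1000 = 0.044194 m
angle = atan(0.044194 / 1.6640)
angle = 1.521 deg


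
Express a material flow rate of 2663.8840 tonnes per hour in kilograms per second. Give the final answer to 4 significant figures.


m_dot = 2663.8840 * 1000 / 3600
m_dot = 740.0 kg/s


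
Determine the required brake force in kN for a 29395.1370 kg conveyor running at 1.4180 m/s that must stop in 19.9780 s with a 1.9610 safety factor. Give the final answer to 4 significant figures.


F = 29395.1370 * 1.4180 / 19.9780 * 1.9610 / 1000
F = 4.091 kN


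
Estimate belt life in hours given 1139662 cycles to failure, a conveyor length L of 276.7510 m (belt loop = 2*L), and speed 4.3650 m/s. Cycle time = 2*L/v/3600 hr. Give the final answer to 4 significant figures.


cycle_time = 2 * 276.7510 / 4.3650 / 3600 = 0.0352235 hr
life = 1139662 * 0.0352235 = 40140 hours


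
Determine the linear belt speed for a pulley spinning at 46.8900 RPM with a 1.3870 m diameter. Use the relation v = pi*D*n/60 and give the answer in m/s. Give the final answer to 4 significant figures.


v = pi * 1.3870 * 46.8900 / 60
v = 3.405 m/s


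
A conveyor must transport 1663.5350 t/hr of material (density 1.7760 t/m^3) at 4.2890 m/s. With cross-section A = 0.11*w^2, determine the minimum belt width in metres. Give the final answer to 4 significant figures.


A_req = 1663.5350 / (4.2890 * 1.7760 * 3600) = 0.0606639 m^2
w = sqrt(0.0606639 / 0.11)
w = 0.7426 m


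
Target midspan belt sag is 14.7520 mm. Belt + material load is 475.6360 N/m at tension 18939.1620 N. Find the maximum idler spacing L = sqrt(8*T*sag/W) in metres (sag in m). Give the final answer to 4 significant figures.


sag = 14.7520/1000 = 0.014752 m
L = sqrt(8 * 18939.1620 * 0.014752 / 475.6360)
L = 2.168 m


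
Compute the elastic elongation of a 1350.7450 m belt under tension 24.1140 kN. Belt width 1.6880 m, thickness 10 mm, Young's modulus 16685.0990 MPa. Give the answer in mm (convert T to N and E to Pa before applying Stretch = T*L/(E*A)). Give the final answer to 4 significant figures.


A = 1.6880 * 0.01 = 0.01688 m^2
Stretch = 24.1140*1000 * 1350.7450 / (16685.0990e6 * 0.01688) * 1000
Stretch = 115.6 mm


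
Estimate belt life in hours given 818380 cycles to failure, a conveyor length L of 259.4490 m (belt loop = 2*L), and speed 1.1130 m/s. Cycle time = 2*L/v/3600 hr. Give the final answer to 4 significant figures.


cycle_time = 2 * 259.4490 / 1.1130 / 3600 = 0.129504 hr
life = 818380 * 0.129504 = 106000 hours


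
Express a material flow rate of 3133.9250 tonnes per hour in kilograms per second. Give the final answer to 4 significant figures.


m_dot = 3133.9250 * 1000 / 3600
m_dot = 870.5 kg/s


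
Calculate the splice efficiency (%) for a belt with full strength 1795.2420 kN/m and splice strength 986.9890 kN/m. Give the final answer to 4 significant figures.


Eff = 986.9890 / 1795.2420 * 100
Eff = 54.98 %


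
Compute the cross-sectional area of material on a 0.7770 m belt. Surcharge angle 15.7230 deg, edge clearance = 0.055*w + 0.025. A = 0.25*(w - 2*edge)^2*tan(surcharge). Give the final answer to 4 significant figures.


edge = 0.055*0.7770 + 0.025 = 0.067735 m
ew = 0.7770 - 2*0.067735 = 0.64153 m
A = 0.25 * 0.64153^2 * tan(15.7230 deg)
A = 0.02897 m^2


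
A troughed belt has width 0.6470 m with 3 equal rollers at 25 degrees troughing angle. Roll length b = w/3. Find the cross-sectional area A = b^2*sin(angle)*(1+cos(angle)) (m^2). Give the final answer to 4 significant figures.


b = 0.6470/3 = 0.215667 m
A = 0.215667^2 * sin(25 deg) * (1 + cos(25 deg))
A = 0.03747 m^2


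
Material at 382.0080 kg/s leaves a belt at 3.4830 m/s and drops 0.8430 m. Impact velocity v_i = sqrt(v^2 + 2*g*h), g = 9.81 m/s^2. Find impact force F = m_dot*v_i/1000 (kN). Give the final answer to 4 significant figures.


v_i = sqrt(3.4830^2 + 2*9.81*0.8430) = 5.35453 m/s
F = 382.0080 * 5.35453 / 1000
F = 2.045 kN


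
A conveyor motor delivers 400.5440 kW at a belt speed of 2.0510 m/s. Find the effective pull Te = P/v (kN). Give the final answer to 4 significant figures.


Te = P / v = 400.5440 / 2.0510
Te = 195.3 kN


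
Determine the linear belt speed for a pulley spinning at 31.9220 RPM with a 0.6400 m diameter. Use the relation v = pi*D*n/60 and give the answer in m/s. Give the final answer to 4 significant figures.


v = pi * 0.6400 * 31.9220 / 60
v = 1.070 m/s


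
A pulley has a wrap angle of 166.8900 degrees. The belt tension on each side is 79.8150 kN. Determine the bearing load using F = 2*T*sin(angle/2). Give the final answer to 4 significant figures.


F = 2 * 79.8150 * sin(166.8900/2 deg)
F = 158.6 kN


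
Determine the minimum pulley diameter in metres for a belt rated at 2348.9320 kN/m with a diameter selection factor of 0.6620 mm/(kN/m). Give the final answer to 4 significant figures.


D = 2348.9320 * 0.6620 / 1000
D = 1.555 m


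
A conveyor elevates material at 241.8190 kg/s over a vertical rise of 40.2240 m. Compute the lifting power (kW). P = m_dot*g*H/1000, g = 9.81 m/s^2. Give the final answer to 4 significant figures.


P = 241.8190 * 9.81 * 40.2240 / 1000
P = 95.42 kW


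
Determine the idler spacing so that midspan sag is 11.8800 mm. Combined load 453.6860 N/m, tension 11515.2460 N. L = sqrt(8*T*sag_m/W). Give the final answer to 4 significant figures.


sag = 11.8800/1000 = 0.011880 m
L = sqrt(8 * 11515.2460 * 0.011880 / 453.6860)
L = 1.553 m


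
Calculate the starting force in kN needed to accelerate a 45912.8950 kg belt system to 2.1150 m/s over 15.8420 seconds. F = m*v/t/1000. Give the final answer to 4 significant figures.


F = 45912.8950 * 2.1150 / 15.8420 / 1000
F = 6.130 kN


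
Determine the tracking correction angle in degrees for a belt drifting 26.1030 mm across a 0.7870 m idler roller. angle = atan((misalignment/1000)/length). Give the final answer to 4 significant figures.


misalign_m = 26.1030 / 1000 = 0.026103 m
angle = atan(0.026103 / 0.7870)
angle = 1.900 deg


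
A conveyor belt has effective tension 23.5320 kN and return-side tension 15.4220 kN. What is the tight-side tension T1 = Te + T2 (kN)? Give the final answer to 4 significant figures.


T1 = Te + T2 = 23.5320 + 15.4220
T1 = 38.95 kN


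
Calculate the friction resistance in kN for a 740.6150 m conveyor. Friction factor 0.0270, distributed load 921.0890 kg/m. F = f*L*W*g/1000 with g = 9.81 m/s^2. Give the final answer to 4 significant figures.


F = 0.0270 * 740.6150 * 921.0890 * 9.81 / 1000
F = 180.7 kN


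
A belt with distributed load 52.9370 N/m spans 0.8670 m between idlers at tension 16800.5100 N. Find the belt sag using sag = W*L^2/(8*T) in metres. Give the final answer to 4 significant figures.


sag = 52.9370 * 0.8670^2 / (8 * 16800.5100)
sag = 0.0002961 m


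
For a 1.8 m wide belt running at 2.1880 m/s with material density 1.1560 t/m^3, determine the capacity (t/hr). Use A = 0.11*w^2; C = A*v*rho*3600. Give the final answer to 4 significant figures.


A = 0.11 * 1.8^2 = 0.3564 m^2
C = 0.3564 * 2.1880 * 1.1560 * 3600
C = 3245 t/hr


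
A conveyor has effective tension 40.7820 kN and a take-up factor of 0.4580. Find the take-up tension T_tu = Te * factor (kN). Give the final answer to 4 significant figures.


T_tu = 40.7820 * 0.4580
T_tu = 18.68 kN


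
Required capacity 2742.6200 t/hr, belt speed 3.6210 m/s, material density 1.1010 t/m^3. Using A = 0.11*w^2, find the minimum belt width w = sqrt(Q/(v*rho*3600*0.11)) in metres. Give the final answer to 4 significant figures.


A_req = 2742.6200 / (3.6210 * 1.1010 * 3600) = 0.191094 m^2
w = sqrt(0.191094 / 0.11)
w = 1.318 m
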